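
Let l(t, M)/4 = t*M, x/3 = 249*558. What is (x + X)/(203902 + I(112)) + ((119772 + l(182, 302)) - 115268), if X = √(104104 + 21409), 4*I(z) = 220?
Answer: 45760209346/203957 + √125513/203957 ≈ 2.2436e+5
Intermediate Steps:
x = 416826 (x = 3*(249*558) = 3*138942 = 416826)
I(z) = 55 (I(z) = (¼)*220 = 55)
l(t, M) = 4*M*t (l(t, M) = 4*(t*M) = 4*(M*t) = 4*M*t)
X = √125513 ≈ 354.28
(x + X)/(203902 + I(112)) + ((119772 + l(182, 302)) - 115268) = (416826 + √125513)/(203902 + 55) + ((119772 + 4*302*182) - 115268) = (416826 + √125513)/203957 + ((119772 + 219856) - 115268) = (416826 + √125513)*(1/203957) + (339628 - 115268) = (416826/203957 + √125513/203957) + 224360 = 45760209346/203957 + √125513/203957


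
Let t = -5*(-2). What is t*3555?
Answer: 35550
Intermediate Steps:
t = 10
t*3555 = 10*3555 = 35550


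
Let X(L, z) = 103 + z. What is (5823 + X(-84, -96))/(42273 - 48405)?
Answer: -2915/3066 ≈ -0.95075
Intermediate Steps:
(5823 + X(-84, -96))/(42273 - 48405) = (5823 + (103 - 96))/(42273 - 48405) = (5823 + 7)/(-6132) = 5830*(-1/6132) = -2915/3066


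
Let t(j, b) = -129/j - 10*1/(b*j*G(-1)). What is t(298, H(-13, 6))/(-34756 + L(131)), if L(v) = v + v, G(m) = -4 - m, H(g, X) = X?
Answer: 289/23128227 ≈ 1.2496e-5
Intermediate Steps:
L(v) = 2*v
t(j, b) = -129/j + 10/(3*b*j) (t(j, b) = -129/j - 10*1/(b*j*(-4 - 1*(-1))) = -129/j - 10*1/(b*j*(-4 + 1)) = -129/j - 10*(-1/(3*b*j)) = -129/j - (-10)/(3*b*j) = -129/j + 10/(3*b*j))
t(298, H(-13, 6))/(-34756 + L(131)) = ((⅓)*(10 - 387*6)/(6*298))/(-34756 + 2*131) = ((⅓)*(⅙)*(1/298)*(10 - 2322))/(-34756 + 262) = ((⅓)*(⅙)*(1/298)*(-2312))/(-34494) = -578/1341*(-1/34494) = 289/23128227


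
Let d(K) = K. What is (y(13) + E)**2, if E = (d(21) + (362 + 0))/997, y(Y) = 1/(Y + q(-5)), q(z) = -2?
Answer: 27144100/120275089 ≈ 0.22568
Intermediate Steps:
y(Y) = 1/(-2 + Y) (y(Y) = 1/(Y - 2) = 1/(-2 + Y))
E = 383/997 (E = (21 + (362 + 0))/997 = (21 + 362)*(1/997) = 383*(1/997) = 383/997 ≈ 0.38415)
(y(13) + E)**2 = (1/(-2 + 13) + 383/997)**2 = (1/11 + 383/997)**2 = (5210/10967)**2 = 27144100/120275089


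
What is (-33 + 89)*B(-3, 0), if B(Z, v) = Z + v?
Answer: -168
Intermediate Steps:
(-33 + 89)*B(-3, 0) = (-33 + 89)*(-3 + 0) = 56*(-3) = -168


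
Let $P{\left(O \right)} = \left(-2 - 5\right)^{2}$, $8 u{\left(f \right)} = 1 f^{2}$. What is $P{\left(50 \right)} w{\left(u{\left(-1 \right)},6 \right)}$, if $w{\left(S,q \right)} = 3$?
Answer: $147$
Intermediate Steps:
$u{\left(f \right)} = \frac{f^{2}}{8}$ ($u{\left(f \right)} = \frac{1 f^{2}}{8} = \frac{f^{2}}{8}$)
$P{\left(O \right)} = 49$ ($P{\left(O \right)} = \left(-7\right)^{2} = 49$)
$P{\left(50 \right)} w{\left(u{\left(-1 \right)},6 \right)} = 49 \cdot 3 = 147$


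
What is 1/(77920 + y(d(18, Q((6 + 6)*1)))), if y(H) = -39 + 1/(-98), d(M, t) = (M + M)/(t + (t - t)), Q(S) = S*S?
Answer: 98/7632337 ≈ 1.2840e-5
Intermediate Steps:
Q(S) = S**2
d(M, t) = 2*M/t (d(M, t) = (2*M)/(t + 0) = (2*M)/t = 2*M/t)
y(H) = -3823/98 (y(H) = -39 - 1/98 = -3823/98)
1/(77920 + y(d(18, Q((6 + 6)*1)))) = 1/(77920 - 3823/98) = 1/(7632337/98) = 98/7632337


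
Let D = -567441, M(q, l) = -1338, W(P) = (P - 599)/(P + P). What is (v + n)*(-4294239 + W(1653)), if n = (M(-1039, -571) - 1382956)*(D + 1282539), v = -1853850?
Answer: 2342245923168506743160/551 ≈ 4.2509e+18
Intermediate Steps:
W(P) = (-599 + P)/(2*P) (W(P) = (-599 + P)/((2*P)) = (-599 + P)*(1/(2*P)) = (-599 + P)/(2*P))
n = -989905870812 (n = (-1338 - 1382956)*(-567441 + 1282539) = -1384294*715098 = -989905870812)
(v + n)*(-4294239 + W(1653)) = (-1853850 - 989905870812)*(-4294239 + (1/2)*(-599 + 1653)/1653) = -989907724662*(-4294239 + (1/2)*(1/1653)*1054) = -989907724662*(-4294239 + 527/1653) = -989907724662*(-7098376540/1653) = 2342245923168506743160/551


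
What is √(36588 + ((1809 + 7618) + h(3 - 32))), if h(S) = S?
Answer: √45986 ≈ 214.44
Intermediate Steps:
√(36588 + ((1809 + 7618) + h(3 - 32))) = √(36588 + ((1809 + 7618) + (3 - 32))) = √(36588 + (9427 - 29)) = √(36588 + 9398) = √45986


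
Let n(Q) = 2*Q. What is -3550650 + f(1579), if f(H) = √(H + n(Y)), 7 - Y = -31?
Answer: -3550650 + √1655 ≈ -3.5506e+6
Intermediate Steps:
Y = 38 (Y = 7 - 1*(-31) = 7 + 31 = 38)
f(H) = √(76 + H) (f(H) = √(H + 2*38) = √(H + 76) = √(76 + H))
-3550650 + f(1579) = -3550650 + √(76 + 1579) = -3550650 + √1655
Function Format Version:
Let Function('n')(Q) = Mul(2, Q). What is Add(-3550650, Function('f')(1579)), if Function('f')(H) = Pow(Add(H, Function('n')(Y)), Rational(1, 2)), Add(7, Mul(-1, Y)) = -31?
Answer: Add(-3550650, Pow(1655, Rational(1, 2))) ≈ -3.5506e+6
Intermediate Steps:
Y = 38 (Y = Add(7, Mul(-1, -31)) = Add(7, 31) = 38)
Function('f')(H) = Pow(Add(76, H), Rational(1, 2)) (Function('f')(H) = Pow(Add(H, Mul(2, 38)), Rational(1, 2)) = Pow(Add(H, 76), Rational(1, 2)) = Pow(Add(76, H), Rational(1, 2)))
Add(-3550650, Function('f')(1579)) = Add(-3550650, Pow(Add(76, 1579), Rational(1, 2))) = Add(-3550650, Pow(1655, Rational(1, 2)))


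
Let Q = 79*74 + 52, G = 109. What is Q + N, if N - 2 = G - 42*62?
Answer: 3405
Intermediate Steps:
N = -2493 (N = 2 + (109 - 42*62) = 2 + (109 - 2604) = 2 - 2495 = -2493)
Q = 5898 (Q = 5846 + 52 = 5898)
Q + N = 5898 - 2493 = 3405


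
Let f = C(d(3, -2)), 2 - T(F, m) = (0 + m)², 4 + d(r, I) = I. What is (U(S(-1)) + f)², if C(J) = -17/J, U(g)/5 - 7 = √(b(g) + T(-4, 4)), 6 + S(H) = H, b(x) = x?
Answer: 32629/36 + 1135*I*√21/3 ≈ 906.36 + 1733.7*I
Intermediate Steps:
d(r, I) = -4 + I
T(F, m) = 2 - m² (T(F, m) = 2 - (0 + m)² = 2 - m²)
S(H) = -6 + H
U(g) = 35 + 5*√(-14 + g) (U(g) = 35 + 5*√(g + (2 - 1*4²)) = 35 + 5*√(g + (2 - 1*16)) = 35 + 5*√(g + (2 - 16)) = 35 + 5*√(g - 14) = 35 + 5*√(-14 + g))
f = 17/6 (f = -17/(-4 - 2) = -17/(-6) = -17*(-⅙) = 17/6 ≈ 2.8333)
(U(S(-1)) + f)² = ((35 + 5*√(-14 + (-6 - 1))) + 17/6)² = ((35 + 5*√(-14 - 7)) + 17/6)² = ((35 + 5*√(-21)) + 17/6)² = ((35 + 5*(I*√21)) + 17/6)² = ((35 + 5*I*√21) + 17/6)² = (227/6 + 5*I*√21)²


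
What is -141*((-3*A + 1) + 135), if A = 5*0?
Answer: -19176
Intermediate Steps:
A = 0
-141*((-3*A + 1) + 135) = -141*((-3*0 + 1) + 135) = -141*((0 + 1) + 135) = -141*(1 + 135) = -141*136 = -19176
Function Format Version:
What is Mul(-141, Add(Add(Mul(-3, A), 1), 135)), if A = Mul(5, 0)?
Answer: -19176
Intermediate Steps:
A = 0
Mul(-141, Add(Add(Mul(-3, A), 1), 135)) = Mul(-141, Add(Add(Mul(-3, 0), 1), 135)) = Mul(-141, Add(Add(0, 1), 135)) = Mul(-141, Add(1, 135)) = Mul(-141, 136) = -19176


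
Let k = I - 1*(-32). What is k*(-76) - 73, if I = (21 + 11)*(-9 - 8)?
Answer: 38839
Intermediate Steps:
I = -544 (I = 32*(-17) = -544)
k = -512 (k = -544 - 1*(-32) = -544 + 32 = -512)
k*(-76) - 73 = -512*(-76) - 73 = 38912 - 73 = 38839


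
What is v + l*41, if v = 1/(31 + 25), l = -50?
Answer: -114799/56 ≈ -2050.0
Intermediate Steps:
v = 1/56 ≈ 0.017857
v + l*41 = 1/56 - 50*41 = 1/56 - 2050 = -114799/56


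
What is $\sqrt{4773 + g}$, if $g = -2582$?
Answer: $\sqrt{2191} \approx 46.808$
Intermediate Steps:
$\sqrt{4773 + g} = \sqrt{4773 - 2582} = \sqrt{2191}$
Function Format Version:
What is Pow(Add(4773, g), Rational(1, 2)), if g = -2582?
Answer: Pow(2191, Rational(1, 2)) ≈ 46.808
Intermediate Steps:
Pow(Add(4773, g), Rational(1, 2)) = Pow(Add(4773, -2582), Rational(1, 2)) = Pow(2191, Rational(1, 2))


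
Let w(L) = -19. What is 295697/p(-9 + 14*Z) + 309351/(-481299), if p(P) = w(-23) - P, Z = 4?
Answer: -6778051789/1512654 ≈ -4480.9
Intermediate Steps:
p(P) = -19 - P
295697/p(-9 + 14*Z) + 309351/(-481299) = 295697/(-19 - (-9 + 14*4)) + 309351/(-481299) = 295697/(-19 - (-9 + 56)) + 309351*(-1/481299) = 295697/(-19 - 1*47) - 14731/22919 = 295697/(-19 - 47) - 14731/22919 = 295697/(-66) - 14731/22919 = 295697*(-1/66) - 14731/22919 = -295697/66 - 14731/22919 = -6778051789/1512654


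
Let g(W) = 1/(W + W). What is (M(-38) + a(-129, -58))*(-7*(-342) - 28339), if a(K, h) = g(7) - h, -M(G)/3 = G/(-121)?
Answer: -2510879265/1694 ≈ -1.4822e+6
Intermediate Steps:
M(G) = 3*G/121 (M(G) = -3*G/(-121) = -3*G*(-1)/121 = -(-3)*G/121 = 3*G/121)
g(W) = 1/(2*W)
a(K, h) = 1/14 - h (a(K, h) = (1/2)/7 - h = (1/2)*(1/7) - h = 1/14 - h)
(M(-38) + a(-129, -58))*(-7*(-342) - 28339) = ((3/121)*(-38) + (1/14 - 1*(-58)))*(-7*(-342) - 28339) = (-114/121 + (1/14 + 58))*(2394 - 28339) = (-114/121 + 813/14)*(-25945) = (96777/1694)*(-25945) = -2510879265/1694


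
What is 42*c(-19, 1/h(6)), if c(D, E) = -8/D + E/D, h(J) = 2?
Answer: 315/19 ≈ 16.579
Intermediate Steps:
42*c(-19, 1/h(6)) = 42*((-8 + 1/2)/(-19)) = 42*(-(-8 + ½)/19) = 42*(-1/19*(-15/2)) = 42*(15/38) = 315/19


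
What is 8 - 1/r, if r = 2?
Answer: 15/2 ≈ 7.5000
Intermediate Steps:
8 - 1/r = 8 - 1/2 = 8 + (½)*(-1) = 8 - ½ = 15/2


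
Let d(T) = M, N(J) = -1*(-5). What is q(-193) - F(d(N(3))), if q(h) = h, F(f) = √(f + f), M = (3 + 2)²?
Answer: -193 - 5*√2 ≈ -200.07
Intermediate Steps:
N(J) = 5
M = 25 (M = 5² = 25)
d(T) = 25
F(f) = √2*√f (F(f) = √(2*f) = √2*√f)
q(-193) - F(d(N(3))) = -193 - √2*√25 = -193 - √2*5 = -193 - 5*√2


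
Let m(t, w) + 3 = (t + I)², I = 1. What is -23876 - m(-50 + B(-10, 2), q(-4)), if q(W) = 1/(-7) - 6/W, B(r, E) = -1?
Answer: -26373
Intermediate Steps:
q(W) = -⅐ - 6/W (q(W) = 1*(-⅐) - 6/W = -⅐ - 6/W)
m(t, w) = -3 + (1 + t)² (m(t, w) = -3 + (t + 1)² = -3 + (1 + t)²)
-23876 - m(-50 + B(-10, 2), q(-4)) = -23876 - (-3 + (1 + (-50 - 1))²) = -23876 - (-3 + (1 - 51)²) = -23876 - (-3 + (-50)²) = -23876 - (-3 + 2500) = -23876 - 1*2497 = -23876 - 2497 = -26373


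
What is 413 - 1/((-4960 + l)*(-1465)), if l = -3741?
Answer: 5264496544/12746965 ≈ 413.00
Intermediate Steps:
413 - 1/((-4960 + l)*(-1465)) = 413 - 1/((-4960 - 3741)*(-1465)) = 413 - (-1)/((-8701)*1465) = 413 - (-1)*(-1)/(8701*1465) = 413 - 1*1/12746965 = 413 - 1/12746965 = 5264496544/12746965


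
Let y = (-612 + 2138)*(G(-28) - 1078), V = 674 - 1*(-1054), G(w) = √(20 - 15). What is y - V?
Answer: -1646756 + 1526*√5 ≈ -1.6433e+6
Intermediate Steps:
G(w) = √5
V = 1728 (V = 674 + 1054 = 1728)
y = -1645028 + 1526*√5 (y = (-612 + 2138)*(√5 - 1078) = 1526*(-1078 + √5) = -1645028 + 1526*√5 ≈ -1.6416e+6)
y - V = (-1645028 + 1526*√5) - 1*1728 = (-1645028 + 1526*√5) - 1728 = -1646756 + 1526*√5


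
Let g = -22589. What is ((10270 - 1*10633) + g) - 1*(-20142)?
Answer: -2810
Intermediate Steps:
((10270 - 1*10633) + g) - 1*(-20142) = ((10270 - 1*10633) - 22589) - 1*(-20142) = ((10270 - 10633) - 22589) + 20142 = (-363 - 22589) + 20142 = -22952 + 20142 = -2810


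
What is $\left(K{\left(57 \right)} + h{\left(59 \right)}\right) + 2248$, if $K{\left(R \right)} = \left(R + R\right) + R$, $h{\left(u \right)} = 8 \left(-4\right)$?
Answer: $2387$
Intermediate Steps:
$h{\left(u \right)} = -32$
$K{\left(R \right)} = 3 R$ ($K{\left(R \right)} = 2 R + R = 3 R$)
$\left(K{\left(57 \right)} + h{\left(59 \right)}\right) + 2248 = \left(3 \cdot 57 - 32\right) + 2248 = \left(171 - 32\right) + 2248 = 139 + 2248 = 2387$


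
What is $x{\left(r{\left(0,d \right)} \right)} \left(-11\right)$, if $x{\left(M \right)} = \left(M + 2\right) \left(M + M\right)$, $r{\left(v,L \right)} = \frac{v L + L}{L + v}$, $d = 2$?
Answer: $-66$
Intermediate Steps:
$r{\left(v,L \right)} = \frac{L + L v}{L + v}$ ($r{\left(v,L \right)} = \frac{L v + L}{L + v} = \frac{L + L v}{L + v}$)
$x{\left(M \right)} = 2 M \left(2 + M\right)$ ($x{\left(M \right)} = \left(2 + M\right) 2 M = 2 M \left(2 + M\right)$)
$x{\left(r{\left(0,d \right)} \right)} \left(-11\right) = 2 \frac{2 \left(1 + 0\right)}{2 + 0} \left(2 + \frac{2 \left(1 + 0\right)}{2 + 0}\right) \left(-11\right) = 2 \cdot 2 \cdot \frac{1}{2} \cdot 1 \left(2 + 2 \cdot \frac{1}{2} \cdot 1\right) \left(-11\right) = 2 \cdot 1 \left(2 + 1\right) \left(-11\right) = 2 \cdot 1 \cdot 3 \left(-11\right) = 6 \left(-11\right) = -66$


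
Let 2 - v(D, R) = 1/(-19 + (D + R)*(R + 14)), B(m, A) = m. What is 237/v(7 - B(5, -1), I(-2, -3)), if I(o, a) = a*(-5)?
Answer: 112338/947 ≈ 118.63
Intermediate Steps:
I(o, a) = -5*a
v(D, R) = 2 - 1/(-19 + (14 + R)*(D + R)) (v(D, R) = 2 - 1/(-19 + (D + R)*(R + 14)) = 2 - 1/(-19 + (D + R)*(14 + R)) = 2 - 1/(-19 + (14 + R)*(D + R)))
237/v(7 - B(5, -1), I(-2, -3)) = 237/(((-39 + 2*(-5*(-3))² + 28*(7 - 1*5) + 28*(-5*(-3)) + 2*(7 - 1*5)*(-5*(-3)))/(-19 + (-5*(-3))² + 14*(7 - 1*5) + 14*(-5*(-3)) + (7 - 1*5)*(-5*(-3))))) = 237/(((-39 + 2*15² + 28*(7 - 5) + 28*15 + 2*(7 - 5)*15)/(-19 + 15² + 14*(7 - 5) + 14*15 + (7 - 5)*15))) = 237/(((-39 + 2*225 + 28*2 + 420 + 2*2*15)/(-19 + 225 + 14*2 + 210 + 2*15))) = 237/(((-39 + 450 + 56 + 420 + 60)/(-19 + 225 + 28 + 210 + 30))) = 237/((947/474)) = 237/(((1/474)*947)) = 237/(947/474) = 237*(474/947) = 112338/947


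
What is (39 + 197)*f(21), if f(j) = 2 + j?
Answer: 5428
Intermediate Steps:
(39 + 197)*f(21) = (39 + 197)*(2 + 21) = 236*23 = 5428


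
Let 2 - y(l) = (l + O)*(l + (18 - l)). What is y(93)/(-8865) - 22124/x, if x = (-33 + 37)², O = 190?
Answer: -49011947/35460 ≈ -1382.2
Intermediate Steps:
x = 16 (x = 4² = 16)
y(l) = -3418 - 18*l (y(l) = 2 - (l + 190)*(l + (18 - l)) = 2 - (190 + l)*18 = 2 - (3420 + 18*l) = 2 + (-3420 - 18*l) = -3418 - 18*l)
y(93)/(-8865) - 22124/x = (-3418 - 18*93)/(-8865) - 22124/16 = (-3418 - 1674)*(-1/8865) - 22124*1/16 = -5092*(-1/8865) - 5531/4 = 5092/8865 - 5531/4 = -49011947/35460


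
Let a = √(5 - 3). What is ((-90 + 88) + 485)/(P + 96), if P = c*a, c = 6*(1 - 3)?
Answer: 161/31 + 161*√2/248 ≈ 6.1116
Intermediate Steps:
a = √2 ≈ 1.4142
c = -12 (c = 6*(-2) = -12)
P = -12*√2 ≈ -16.971
((-90 + 88) + 485)/(P + 96) = ((-90 + 88) + 485)/(-12*√2 + 96) = (-2 + 485)/(96 - 12*√2) = 483/(96 - 12*√2)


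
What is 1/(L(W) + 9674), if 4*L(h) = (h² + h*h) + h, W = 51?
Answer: 4/43949 ≈ 9.1015e-5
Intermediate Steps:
L(h) = h²/2 + h/4 (L(h) = ((h² + h*h) + h)/4 = ((h² + h²) + h)/4 = (2*h² + h)/4 = (h + 2*h²)/4 = h²/2 + h/4)
1/(L(W) + 9674) = 1/((¼)*51*(1 + 2*51) + 9674) = 1/((¼)*51*(1 + 102) + 9674) = 1/((¼)*51*103 + 9674) = 1/(5253/4 + 9674) = 1/(43949/4) = 4/43949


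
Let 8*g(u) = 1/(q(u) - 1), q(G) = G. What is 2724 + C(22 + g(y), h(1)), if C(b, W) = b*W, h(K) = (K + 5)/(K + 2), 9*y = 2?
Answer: 77495/28 ≈ 2767.7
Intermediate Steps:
y = 2/9 (y = (1/9)*2 = 2/9 ≈ 0.22222)
h(K) = (5 + K)/(2 + K)
g(u) = 1/(8*(-1 + u)) (g(u) = 1/(8*(u - 1)) = 1/(8*(-1 + u)))
C(b, W) = W*b
2724 + C(22 + g(y), h(1)) = 2724 + ((5 + 1)/(2 + 1))*(22 + 1/(8*(-1 + 2/9))) = 2724 + (6/3)*(22 + 1/(8*(-7/9))) = 2724 + ((1/3)*6)*(22 + (1/8)*(-9/7)) = 2724 + 2*(22 - 9/56) = 2724 + 2*(1223/56) = 2724 + 1223/28 = 77495/28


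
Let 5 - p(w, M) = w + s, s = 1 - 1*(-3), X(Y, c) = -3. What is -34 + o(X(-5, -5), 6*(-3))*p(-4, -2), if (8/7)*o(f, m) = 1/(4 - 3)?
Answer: -237/8 ≈ -29.625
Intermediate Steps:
o(f, m) = 7/8 (o(f, m) = 7/(8*(4 - 3)) = (7/8)/1 = (7/8)*1 = 7/8)
s = 4 (s = 1 + 3 = 4)
p(w, M) = 1 - w (p(w, M) = 5 - (w + 4) = 5 - (4 + w) = 5 + (-4 - w) = 1 - w)
-34 + o(X(-5, -5), 6*(-3))*p(-4, -2) = -34 + 7*(1 - 1*(-4))/8 = -34 + 7*(1 + 4)/8 = -34 + (7/8)*5 = -34 + 35/8 = -237/8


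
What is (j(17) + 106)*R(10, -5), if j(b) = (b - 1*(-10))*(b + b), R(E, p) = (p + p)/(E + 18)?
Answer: -2560/7 ≈ -365.71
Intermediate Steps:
R(E, p) = 2*p/(18 + E) (R(E, p) = (2*p)/(18 + E) = 2*p/(18 + E))
j(b) = 2*b*(10 + b) (j(b) = (b + 10)*(2*b) = (10 + b)*(2*b) = 2*b*(10 + b))
(j(17) + 106)*R(10, -5) = (2*17*(10 + 17) + 106)*(2*(-5)/(18 + 10)) = (2*17*27 + 106)*(2*(-5)/28) = (918 + 106)*(2*(-5)*(1/28)) = 1024*(-5/14) = -2560/7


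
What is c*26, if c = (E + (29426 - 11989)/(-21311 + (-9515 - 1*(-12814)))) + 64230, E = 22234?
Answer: 20245837703/9006 ≈ 2.2480e+6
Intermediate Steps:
c = 1557372131/18012 (c = (22234 + (29426 - 11989)/(-21311 + (-9515 - 1*(-12814)))) + 64230 = (22234 + 17437/(-21311 + (-9515 + 12814))) + 64230 = (22234 + 17437/(-21311 + 3299)) + 64230 = (22234 + 17437/(-18012)) + 64230 = (22234 + 17437*(-1/18012)) + 64230 = (22234 - 17437/18012) + 64230 = 400461371/18012 + 64230 = 1557372131/18012 ≈ 86463.)
c*26 = (1557372131/18012)*26 = 20245837703/9006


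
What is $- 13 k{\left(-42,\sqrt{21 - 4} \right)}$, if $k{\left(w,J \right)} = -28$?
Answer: $364$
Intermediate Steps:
$- 13 k{\left(-42,\sqrt{21 - 4} \right)} = \left(-13\right) \left(-28\right) = 364$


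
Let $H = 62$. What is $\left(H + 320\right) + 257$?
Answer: $639$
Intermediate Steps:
$\left(H + 320\right) + 257 = \left(62 + 320\right) + 257 = 382 + 257 = 639$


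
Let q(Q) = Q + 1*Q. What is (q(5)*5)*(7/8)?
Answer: 175/4 ≈ 43.750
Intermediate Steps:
q(Q) = 2*Q (q(Q) = Q + Q = 2*Q)
(q(5)*5)*(7/8) = ((2*5)*5)*(7/8) = (10*5)*(7*(⅛)) = 50*(7/8) = 175/4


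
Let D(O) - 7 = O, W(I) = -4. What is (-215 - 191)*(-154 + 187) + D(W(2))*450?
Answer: -12048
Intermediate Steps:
D(O) = 7 + O
(-215 - 191)*(-154 + 187) + D(W(2))*450 = (-215 - 191)*(-154 + 187) + (7 - 4)*450 = -406*33 + 3*450 = -13398 + 1350 = -12048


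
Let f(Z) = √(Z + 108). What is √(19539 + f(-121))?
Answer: √(19539 + I*√13) ≈ 139.78 + 0.013*I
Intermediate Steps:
f(Z) = √(108 + Z)
√(19539 + f(-121)) = √(19539 + √(108 - 121)) = √(19539 + √(-13)) = √(19539 + I*√13)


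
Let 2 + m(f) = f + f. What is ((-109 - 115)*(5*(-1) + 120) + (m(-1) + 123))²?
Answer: 657460881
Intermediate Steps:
m(f) = -2 + 2*f (m(f) = -2 + (f + f) = -2 + 2*f)
((-109 - 115)*(5*(-1) + 120) + (m(-1) + 123))² = ((-109 - 115)*(5*(-1) + 120) + ((-2 + 2*(-1)) + 123))² = (-224*(-5 + 120) + ((-2 - 2) + 123))² = (-224*115 + (-4 + 123))² = (-25760 + 119)² = (-25641)² = 657460881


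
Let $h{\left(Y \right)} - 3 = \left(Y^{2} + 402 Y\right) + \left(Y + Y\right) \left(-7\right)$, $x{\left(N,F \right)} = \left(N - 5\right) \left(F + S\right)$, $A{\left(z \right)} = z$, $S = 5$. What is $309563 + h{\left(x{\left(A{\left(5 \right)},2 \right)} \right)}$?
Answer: $309566$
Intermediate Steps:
$x{\left(N,F \right)} = \left(-5 + N\right) \left(5 + F\right)$ ($x{\left(N,F \right)} = \left(N - 5\right) \left(F + 5\right) = \left(-5 + N\right) \left(5 + F\right)$)
$h{\left(Y \right)} = 3 + Y^{2} + 388 Y$ ($h{\left(Y \right)} = 3 + \left(\left(Y^{2} + 402 Y\right) + \left(Y + Y\right) \left(-7\right)\right) = 3 + \left(\left(Y^{2} + 402 Y\right) + 2 Y \left(-7\right)\right) = 3 - \left(- Y^{2} - 388 Y\right) = 3 + \left(Y^{2} + 388 Y\right) = 3 + Y^{2} + 388 Y$)
$309563 + h{\left(x{\left(A{\left(5 \right)},2 \right)} \right)} = 309563 + \left(3 + \left(-25 - 10 + 5 \cdot 5 + 2 \cdot 5\right)^{2} + 388 \left(-25 - 10 + 5 \cdot 5 + 2 \cdot 5\right)\right) = 309563 + \left(3 + \left(-25 - 10 + 25 + 10\right)^{2} + 388 \left(-25 - 10 + 25 + 10\right)\right) = 309563 + \left(3 + 0^{2} + 388 \cdot 0\right) = 309563 + \left(3 + 0 + 0\right) = 309563 + 3 = 309566$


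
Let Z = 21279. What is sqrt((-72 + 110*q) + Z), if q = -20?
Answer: sqrt(19007) ≈ 137.87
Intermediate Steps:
sqrt((-72 + 110*q) + Z) = sqrt((-72 + 110*(-20)) + 21279) = sqrt((-72 - 2200) + 21279) = sqrt(-2272 + 21279) = sqrt(19007)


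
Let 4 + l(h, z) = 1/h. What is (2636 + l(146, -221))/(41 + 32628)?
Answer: 384273/4769674 ≈ 0.080566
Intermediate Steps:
l(h, z) = -4 + 1/h
(2636 + l(146, -221))/(41 + 32628) = (2636 + (-4 + 1/146))/(41 + 32628) = (2636 + (-4 + 1/146))/32669 = (2636 - 583/146)*(1/32669) = (384273/146)*(1/32669) = 384273/4769674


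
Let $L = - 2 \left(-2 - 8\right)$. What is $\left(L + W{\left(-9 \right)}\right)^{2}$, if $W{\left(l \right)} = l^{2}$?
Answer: $10201$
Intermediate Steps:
$L = 20$ ($L = \left(-2\right) \left(-10\right) = 20$)
$\left(L + W{\left(-9 \right)}\right)^{2} = \left(20 + \left(-9\right)^{2}\right)^{2} = \left(20 + 81\right)^{2} = 101^{2} = 10201$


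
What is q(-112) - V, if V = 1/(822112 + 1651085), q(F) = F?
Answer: -276998065/2473197 ≈ -112.00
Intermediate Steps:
V = 1/2473197 ≈ 4.0433e-7
q(-112) - V = -112 - 1*1/2473197 = -112 - 1/2473197 = -276998065/2473197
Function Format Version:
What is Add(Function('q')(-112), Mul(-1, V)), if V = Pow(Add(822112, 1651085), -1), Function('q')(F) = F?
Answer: Rational(-276998065, 2473197) ≈ -112.00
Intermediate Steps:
V = Rational(1, 2473197) (V = Pow(2473197, -1) = Rational(1, 2473197) ≈ 4.0433e-7)
Add(Function('q')(-112), Mul(-1, V)) = Add(-112, Mul(-1, Rational(1, 2473197))) = Add(-112, Rational(-1, 2473197)) = Rational(-276998065, 2473197)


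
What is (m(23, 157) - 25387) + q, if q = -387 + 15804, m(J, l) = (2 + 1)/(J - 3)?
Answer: -199397/20 ≈ -9969.8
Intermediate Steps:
m(J, l) = 3/(-3 + J)
q = 15417
(m(23, 157) - 25387) + q = (3/(-3 + 23) - 25387) + 15417 = (3/20 - 25387) + 15417 = -507737/20 + 15417 = -199397/20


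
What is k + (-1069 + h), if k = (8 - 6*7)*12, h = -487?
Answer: -1964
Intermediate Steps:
k = -408 (k = (8 - 42)*12 = -34*12 = -408)
k + (-1069 + h) = -408 + (-1069 - 487) = -408 - 1556 = -1964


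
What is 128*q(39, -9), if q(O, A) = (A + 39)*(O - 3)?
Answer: 138240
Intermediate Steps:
q(O, A) = (-3 + O)*(39 + A) (q(O, A) = (39 + A)*(-3 + O) = (-3 + O)*(39 + A))
128*q(39, -9) = 128*(-117 - 3*(-9) + 39*39 - 9*39) = 128*(-117 + 27 + 1521 - 351) = 128*1080 = 138240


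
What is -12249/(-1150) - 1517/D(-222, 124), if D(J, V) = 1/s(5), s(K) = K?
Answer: -8710501/1150 ≈ -7574.4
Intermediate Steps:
D(J, V) = 1/5
-12249/(-1150) - 1517/D(-222, 124) = -12249/(-1150) - 1517/1/5 = -12249*(-1/1150) - 1517*5 = 12249/1150 - 7585 = -8710501/1150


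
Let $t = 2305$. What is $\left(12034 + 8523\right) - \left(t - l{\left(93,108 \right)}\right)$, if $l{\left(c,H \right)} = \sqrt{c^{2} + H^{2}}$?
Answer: $18252 + 3 \sqrt{2257} \approx 18395.0$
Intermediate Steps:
$l{\left(c,H \right)} = \sqrt{H^{2} + c^{2}}$
$\left(12034 + 8523\right) - \left(t - l{\left(93,108 \right)}\right) = \left(12034 + 8523\right) + \left(\sqrt{108^{2} + 93^{2}} - 2305\right) = 20557 - \left(2305 - \sqrt{11664 + 8649}\right) = 20557 - \left(2305 - \sqrt{20313}\right) = 20557 - \left(2305 - 3 \sqrt{2257}\right) = 18252 + 3 \sqrt{2257}$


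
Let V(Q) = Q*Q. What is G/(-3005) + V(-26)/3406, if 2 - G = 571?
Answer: 152669/393655 ≈ 0.38782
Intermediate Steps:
G = -569 (G = 2 - 1*571 = 2 - 571 = -569)
V(Q) = Q²
G/(-3005) + V(-26)/3406 = -569/(-3005) + (-26)²/3406 = -569*(-1/3005) + 676*(1/3406) = 569/3005 + 26/131 = 152669/393655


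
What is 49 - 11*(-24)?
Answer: 313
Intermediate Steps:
49 - 11*(-24) = 49 + 264 = 313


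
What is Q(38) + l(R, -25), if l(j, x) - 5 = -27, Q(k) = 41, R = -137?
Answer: 19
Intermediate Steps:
l(j, x) = -22 (l(j, x) = 5 - 27 = -22)
Q(38) + l(R, -25) = 41 - 22 = 19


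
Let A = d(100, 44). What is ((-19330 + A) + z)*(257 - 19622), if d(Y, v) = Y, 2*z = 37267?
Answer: 23102445/2 ≈ 1.1551e+7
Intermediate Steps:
z = 37267/2 (z = (½)*37267 = 37267/2 ≈ 18634.)
A = 100
((-19330 + A) + z)*(257 - 19622) = ((-19330 + 100) + 37267/2)*(257 - 19622) = (-19230 + 37267/2)*(-19365) = -1193/2*(-19365) = 23102445/2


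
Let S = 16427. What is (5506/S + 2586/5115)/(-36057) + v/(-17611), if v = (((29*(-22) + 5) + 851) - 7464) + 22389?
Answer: -66203957263959/76991763548095 ≈ -0.85988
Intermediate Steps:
v = 15143 (v = (((-638 + 5) + 851) - 7464) + 22389 = ((-633 + 851) - 7464) + 22389 = (218 - 7464) + 22389 = -7246 + 22389 = 15143)
(5506/S + 2586/5115)/(-36057) + v/(-17611) = (5506/16427 + 2586/5115)/(-36057) + 15143/(-17611) = (5506*(1/16427) + 2586*(1/5115))*(-1/36057) + 15143*(-1/17611) = (5506/16427 + 862/1705)*(-1/36057) - 15143/17611 = (23547804/28008035)*(-1/36057) - 15143/17611 = -1121324/48089796095 - 15143/17611 = -66203957263959/76991763548095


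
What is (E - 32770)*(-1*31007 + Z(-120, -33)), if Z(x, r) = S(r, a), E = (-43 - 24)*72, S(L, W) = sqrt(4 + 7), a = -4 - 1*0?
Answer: 1165677158 - 37594*sqrt(11) ≈ 1.1656e+9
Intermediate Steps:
a = -4 (a = -4 + 0 = -4)
S(L, W) = sqrt(11)
E = -4824 (E = -67*72 = -4824)
Z(x, r) = sqrt(11)
(E - 32770)*(-1*31007 + Z(-120, -33)) = (-4824 - 32770)*(-1*31007 + sqrt(11)) = -37594*(-31007 + sqrt(11)) = 1165677158 - 37594*sqrt(11)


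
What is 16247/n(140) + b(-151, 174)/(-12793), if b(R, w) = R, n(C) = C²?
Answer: 30115353/35820400 ≈ 0.84073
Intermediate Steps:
16247/n(140) + b(-151, 174)/(-12793) = 16247/(140²) - 151/(-12793) = 16247/19600 - 151*(-1/12793) = 16247*(1/19600) + 151/12793 = 2321/2800 + 151/12793 = 30115353/35820400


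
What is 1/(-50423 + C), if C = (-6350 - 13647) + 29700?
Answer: -1/40720 ≈ -2.4558e-5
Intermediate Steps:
C = 9703 (C = -19997 + 29700 = 9703)
1/(-50423 + C) = 1/(-50423 + 9703) = 1/(-40720) = -1/40720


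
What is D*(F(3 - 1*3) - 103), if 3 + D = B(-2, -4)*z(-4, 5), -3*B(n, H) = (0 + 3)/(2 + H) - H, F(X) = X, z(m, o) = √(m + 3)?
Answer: 309 + 515*I/6 ≈ 309.0 + 85.833*I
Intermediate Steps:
z(m, o) = √(3 + m)
B(n, H) = -1/(2 + H) + H/3 (B(n, H) = -((0 + 3)/(2 + H) - H)/3 = -(3/(2 + H) - H)/3 = -(-H + 3/(2 + H))/3 = -1/(2 + H) + H/3)
D = -3 - 5*I/6 (D = -3 + ((-3 + (-4)² + 2*(-4))/(3*(2 - 4)))*√(3 - 4) = -3 + ((⅓)*(-3 + 16 - 8)/(-2))*√(-1) = -3 + ((⅓)*(-½)*5)*I = -3 - 5*I/6 ≈ -3.0 - 0.83333*I)
D*(F(3 - 1*3) - 103) = (-3 - 5*I/6)*((3 - 1*3) - 103) = (-3 - 5*I/6)*((3 - 3) - 103) = (-3 - 5*I/6)*(0 - 103) = (-3 - 5*I/6)*(-103) = 309 + 515*I/6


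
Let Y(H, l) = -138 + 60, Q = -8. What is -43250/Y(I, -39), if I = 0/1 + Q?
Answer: 21625/39 ≈ 554.49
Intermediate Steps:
I = -8 (I = 0/1 - 8 = 0*1 - 8 = 0 - 8 = -8)
Y(H, l) = -78
-43250/Y(I, -39) = -43250/(-78) = -43250*(-1/78) = 21625/39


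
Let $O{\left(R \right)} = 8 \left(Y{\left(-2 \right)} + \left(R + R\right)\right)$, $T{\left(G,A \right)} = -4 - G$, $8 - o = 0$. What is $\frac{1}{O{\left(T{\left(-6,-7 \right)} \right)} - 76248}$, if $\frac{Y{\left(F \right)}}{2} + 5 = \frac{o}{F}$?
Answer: $- \frac{1}{76360} \approx -1.3096 \cdot 10^{-5}$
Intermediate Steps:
$o = 8$ ($o = 8 - 0 = 8 + 0 = 8$)
$Y{\left(F \right)} = -10 + \frac{16}{F}$ ($Y{\left(F \right)} = -10 + 2 \frac{8}{F} = -10 + \frac{16}{F}$)
$O{\left(R \right)} = -144 + 16 R$ ($O{\left(R \right)} = 8 \left(\left(-10 + \frac{16}{-2}\right) + \left(R + R\right)\right) = 8 \left(\left(-10 + 16 \left(- \frac{1}{2}\right)\right) + 2 R\right) = 8 \left(\left(-10 - 8\right) + 2 R\right) = 8 \left(-18 + 2 R\right) = -144 + 16 R$)
$\frac{1}{O{\left(T{\left(-6,-7 \right)} \right)} - 76248} = \frac{1}{\left(-144 + 16 \left(-4 - -6\right)\right) - 76248} = \frac{1}{\left(-144 + 16 \left(-4 + 6\right)\right) - 76248} = \frac{1}{\left(-144 + 16 \cdot 2\right) - 76248} = \frac{1}{\left(-144 + 32\right) - 76248} = \frac{1}{-112 - 76248} = \frac{1}{-76360} = - \frac{1}{76360}$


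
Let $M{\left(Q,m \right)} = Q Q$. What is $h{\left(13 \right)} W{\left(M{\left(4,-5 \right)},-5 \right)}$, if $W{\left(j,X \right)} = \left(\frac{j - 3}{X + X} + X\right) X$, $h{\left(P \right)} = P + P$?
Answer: $819$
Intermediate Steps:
$M{\left(Q,m \right)} = Q^{2}$
$h{\left(P \right)} = 2 P$
$W{\left(j,X \right)} = X \left(X + \frac{-3 + j}{2 X}\right)$ ($W{\left(j,X \right)} = \left(\frac{-3 + j}{2 X} + X\right) X = \left(X + \frac{-3 + j}{2 X}\right) X = X \left(X + \frac{-3 + j}{2 X}\right)$)
$h{\left(13 \right)} W{\left(M{\left(4,-5 \right)},-5 \right)} = 2 \cdot 13 \left(- \frac{3}{2} + \left(-5\right)^{2} + \frac{4^{2}}{2}\right) = 26 \left(- \frac{3}{2} + 25 + \frac{1}{2} \cdot 16\right) = 26 \left(- \frac{3}{2} + 25 + 8\right) = 26 \cdot \frac{63}{2} = 819$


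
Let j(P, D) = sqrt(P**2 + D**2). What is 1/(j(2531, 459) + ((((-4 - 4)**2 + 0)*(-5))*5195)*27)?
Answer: -22442400/1007322632211679 - sqrt(6616642)/2014645264423358 ≈ -2.2281e-8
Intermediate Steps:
j(P, D) = sqrt(D**2 + P**2)
1/(j(2531, 459) + ((((-4 - 4)**2 + 0)*(-5))*5195)*27) = 1/(sqrt(459**2 + 2531**2) + ((((-4 - 4)**2 + 0)*(-5))*5195)*27) = 1/(sqrt(210681 + 6405961) + ((((-8)**2 + 0)*(-5))*5195)*27) = 1/(sqrt(6616642) + (((64 + 0)*(-5))*5195)*27) = 1/(sqrt(6616642) + ((64*(-5))*5195)*27) = 1/(sqrt(6616642) - 320*5195*27) = 1/(sqrt(6616642) - 1662400*27) = 1/(sqrt(6616642) - 44884800) = 1/(-44884800 + sqrt(6616642))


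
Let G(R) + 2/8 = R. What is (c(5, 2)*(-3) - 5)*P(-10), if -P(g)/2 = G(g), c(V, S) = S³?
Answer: -1189/2 ≈ -594.50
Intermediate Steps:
G(R) = -¼ + R
P(g) = ½ - 2*g (P(g) = -2*(-¼ + g) = ½ - 2*g)
(c(5, 2)*(-3) - 5)*P(-10) = (2³*(-3) - 5)*(½ - 2*(-10)) = (8*(-3) - 5)*(½ + 20) = (-24 - 5)*(41/2) = -29*41/2 = -1189/2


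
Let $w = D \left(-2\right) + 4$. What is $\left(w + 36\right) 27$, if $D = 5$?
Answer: $810$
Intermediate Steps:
$w = -6$ ($w = 5 \left(-2\right) + 4 = -10 + 4 = -6$)
$\left(w + 36\right) 27 = \left(-6 + 36\right) 27 = 30 \cdot 27 = 810$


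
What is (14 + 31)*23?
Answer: 1035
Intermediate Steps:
(14 + 31)*23 = 45*23 = 1035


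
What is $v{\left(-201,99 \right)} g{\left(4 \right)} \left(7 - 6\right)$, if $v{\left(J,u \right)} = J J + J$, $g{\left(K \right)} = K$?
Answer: $160800$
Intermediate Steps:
$v{\left(J,u \right)} = J + J^{2}$ ($v{\left(J,u \right)} = J^{2} + J = J + J^{2}$)
$v{\left(-201,99 \right)} g{\left(4 \right)} \left(7 - 6\right) = - 201 \left(1 - 201\right) 4 \left(7 - 6\right) = \left(-201\right) \left(-200\right) 4 \cdot 1 = 40200 \cdot 4 = 160800$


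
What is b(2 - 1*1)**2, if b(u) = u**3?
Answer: 1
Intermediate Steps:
b(2 - 1*1)**2 = ((2 - 1*1)**3)**2 = ((2 - 1)**3)**2 = (1**3)**2 = 1**2 = 1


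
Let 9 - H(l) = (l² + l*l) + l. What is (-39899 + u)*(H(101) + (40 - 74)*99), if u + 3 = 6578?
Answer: 795110640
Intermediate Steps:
u = 6575 (u = -3 + 6578 = 6575)
H(l) = 9 - l - 2*l² (H(l) = 9 - ((l² + l*l) + l) = 9 - ((l² + l²) + l) = 9 - (2*l² + l) = 9 - (l + 2*l²) = 9 + (-l - 2*l²) = 9 - l - 2*l²)
(-39899 + u)*(H(101) + (40 - 74)*99) = (-39899 + 6575)*((9 - 1*101 - 2*101²) + (40 - 74)*99) = -33324*((9 - 101 - 2*10201) - 34*99) = -33324*((9 - 101 - 20402) - 3366) = -33324*(-20494 - 3366) = -33324*(-23860) = 795110640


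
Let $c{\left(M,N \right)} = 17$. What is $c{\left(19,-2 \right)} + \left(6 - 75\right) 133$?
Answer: $-9160$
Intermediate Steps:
$c{\left(19,-2 \right)} + \left(6 - 75\right) 133 = 17 + \left(6 - 75\right) 133 = 17 - 9177 = -9160$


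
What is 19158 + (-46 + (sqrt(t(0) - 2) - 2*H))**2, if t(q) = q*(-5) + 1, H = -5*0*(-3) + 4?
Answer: 22073 - 108*I ≈ 22073.0 - 108.0*I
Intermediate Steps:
H = 4 (H = 0*(-3) + 4 = 0 + 4 = 4)
t(q) = 1 - 5*q (t(q) = -5*q + 1 = 1 - 5*q)
19158 + (-46 + (sqrt(t(0) - 2) - 2*H))**2 = 19158 + (-46 + (sqrt((1 - 5*0) - 2) - 2*4))**2 = 19158 + (-46 + (sqrt((1 + 0) - 2) - 8))**2 = 19158 + (-46 + (sqrt(1 - 2) - 8))**2 = 19158 + (-46 + (sqrt(-1) - 8))**2 = 19158 + (-46 + (I - 8))**2 = 19158 + (-46 + (-8 + I))**2 = 19158 + (-54 + I)**2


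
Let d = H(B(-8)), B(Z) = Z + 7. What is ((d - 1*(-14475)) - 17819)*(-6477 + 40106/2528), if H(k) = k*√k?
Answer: 1706876875/79 + 8166875*I/1264 ≈ 2.1606e+7 + 6461.1*I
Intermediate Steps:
B(Z) = 7 + Z
H(k) = k^(3/2)
d = -I (d = (7 - 8)^(3/2) = (-1)^(3/2) = -I ≈ -1.0*I)
((d - 1*(-14475)) - 17819)*(-6477 + 40106/2528) = ((-I - 1*(-14475)) - 17819)*(-6477 + 40106/2528) = ((-I + 14475) - 17819)*(-6477 + 40106*(1/2528)) = ((14475 - I) - 17819)*(-6477 + 20053/1264) = (-3344 - I)*(-8166875/1264) = 1706876875/79 + 8166875*I/1264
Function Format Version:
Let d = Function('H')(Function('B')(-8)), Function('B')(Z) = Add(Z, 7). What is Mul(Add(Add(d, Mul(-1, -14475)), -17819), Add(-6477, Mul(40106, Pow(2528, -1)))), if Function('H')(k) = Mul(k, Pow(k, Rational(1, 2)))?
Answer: Add(Rational(1706876875, 79), Mul(Rational(8166875, 1264), I)) ≈ Add(2.1606e+7, Mul(6461.1, I))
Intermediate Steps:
Function('B')(Z) = Add(7, Z)
Function('H')(k) = Pow(k, Rational(3, 2))
d = Mul(-1, I) (d = Pow(Add(7, -8), Rational(3, 2)) = Pow(-1, Rational(3, 2)) = Mul(-1, I) ≈ Mul(-1.0000, I))
Mul(Add(Add(d, Mul(-1, -14475)), -17819), Add(-6477, Mul(40106, Pow(2528, -1)))) = Mul(Add(Add(Mul(-1, I), Mul(-1, -14475)), -17819), Add(-6477, Mul(40106, Pow(2528, -1)))) = Mul(Add(Add(Mul(-1, I), 14475), -17819), Add(-6477, Mul(40106, Rational(1, 2528)))) = Mul(Add(Add(14475, Mul(-1, I)), -17819), Add(-6477, Rational(20053, 1264))) = Mul(Add(-3344, Mul(-1, I)), Rational(-8166875, 1264)) = Add(Rational(1706876875, 79), Mul(Rational(8166875, 1264), I))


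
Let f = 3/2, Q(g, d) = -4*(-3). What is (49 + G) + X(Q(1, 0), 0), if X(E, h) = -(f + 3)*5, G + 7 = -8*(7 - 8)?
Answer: 55/2 ≈ 27.500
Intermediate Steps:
Q(g, d) = 12
f = 3/2 (f = 3*(1/2) = 3/2 ≈ 1.5000)
G = 1 (G = -7 - 8*(7 - 8) = -7 - 8*(-1) = -7 + 8 = 1)
X(E, h) = -45/2 (X(E, h) = -(3/2 + 3)*5 = -9*5/2 = -1*45/2 = -45/2)
(49 + G) + X(Q(1, 0), 0) = (49 + 1) - 45/2 = 50 - 45/2 = 55/2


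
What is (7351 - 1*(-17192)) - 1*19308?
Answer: 5235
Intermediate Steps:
(7351 - 1*(-17192)) - 1*19308 = (7351 + 17192) - 19308 = 24543 - 19308 = 5235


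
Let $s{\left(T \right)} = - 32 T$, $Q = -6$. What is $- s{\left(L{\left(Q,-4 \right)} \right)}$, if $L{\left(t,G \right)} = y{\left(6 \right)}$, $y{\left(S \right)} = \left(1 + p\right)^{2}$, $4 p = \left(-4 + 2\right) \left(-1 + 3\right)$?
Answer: $0$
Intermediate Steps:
$p = -1$ ($p = \frac{\left(-4 + 2\right) \left(-1 + 3\right)}{4} = \frac{\left(-2\right) 2}{4} = \frac{1}{4} \left(-4\right) = -1$)
$y{\left(S \right)} = 0$ ($y{\left(S \right)} = \left(1 - 1\right)^{2} = 0^{2} = 0$)
$L{\left(t,G \right)} = 0$
$- s{\left(L{\left(Q,-4 \right)} \right)} = - \left(-32\right) 0 = \left(-1\right) 0 = 0$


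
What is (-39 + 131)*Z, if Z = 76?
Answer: 6992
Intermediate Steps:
(-39 + 131)*Z = (-39 + 131)*76 = 92*76 = 6992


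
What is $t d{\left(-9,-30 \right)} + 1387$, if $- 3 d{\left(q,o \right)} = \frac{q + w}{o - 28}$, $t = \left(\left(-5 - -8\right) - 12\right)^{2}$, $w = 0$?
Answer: $\frac{80203}{58} \approx 1382.8$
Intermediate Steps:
$t = 81$ ($t = \left(\left(-5 + 8\right) - 12\right)^{2} = \left(3 - 12\right)^{2} = \left(-9\right)^{2} = 81$)
$d{\left(q,o \right)} = - \frac{q}{3 \left(-28 + o\right)}$ ($d{\left(q,o \right)} = - \frac{\left(q + 0\right) \frac{1}{o - 28}}{3} = - \frac{q \frac{1}{-28 + o}}{3} = - \frac{q}{3 \left(-28 + o\right)}$)
$t d{\left(-9,-30 \right)} + 1387 = 81 \left(\left(-1\right) \left(-9\right) \frac{1}{-84 + 3 \left(-30\right)}\right) + 1387 = 81 \left(\left(-1\right) \left(-9\right) \frac{1}{-84 - 90}\right) + 1387 = 81 \left(\left(-1\right) \left(-9\right) \frac{1}{-174}\right) + 1387 = 81 \left(\left(-1\right) \left(-9\right) \left(- \frac{1}{174}\right)\right) + 1387 = 81 \left(- \frac{3}{58}\right) + 1387 = - \frac{243}{58} + 1387 = \frac{80203}{58}$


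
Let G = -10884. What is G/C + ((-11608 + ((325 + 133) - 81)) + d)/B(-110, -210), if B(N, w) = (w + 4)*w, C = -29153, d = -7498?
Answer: -25054899/420386260 ≈ -0.059600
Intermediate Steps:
B(N, w) = w*(4 + w) (B(N, w) = (4 + w)*w = w*(4 + w))
G/C + ((-11608 + ((325 + 133) - 81)) + d)/B(-110, -210) = -10884/(-29153) + ((-11608 + ((325 + 133) - 81)) - 7498)/((-210*(4 - 210))) = -10884*(-1/29153) + ((-11608 + (458 - 81)) - 7498)/((-210*(-206))) = 10884/29153 + ((-11608 + 377) - 7498)/43260 = 10884/29153 + (-11231 - 7498)*(1/43260) = 10884/29153 - 18729*1/43260 = 10884/29153 - 6243/14420 = -25054899/420386260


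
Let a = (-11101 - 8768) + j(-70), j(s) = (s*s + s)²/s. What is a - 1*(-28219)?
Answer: -324920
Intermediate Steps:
j(s) = (s + s²)²/s (j(s) = (s² + s)²/s = (s + s²)²/s)
a = -353139 (a = (-11101 - 8768) - 70*(1 - 70)² = -19869 - 70*(-69)² = -19869 - 70*4761 = -19869 - 333270 = -353139)
a - 1*(-28219) = -353139 - 1*(-28219) = -353139 + 28219 = -324920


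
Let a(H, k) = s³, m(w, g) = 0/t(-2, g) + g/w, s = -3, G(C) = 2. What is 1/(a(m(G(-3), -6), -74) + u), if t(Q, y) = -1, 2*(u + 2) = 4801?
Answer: 2/4743 ≈ 0.00042167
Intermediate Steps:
u = 4797/2 (u = -2 + (½)*4801 = -2 + 4801/2 = 4797/2 ≈ 2398.5)
m(w, g) = g/w (m(w, g) = 0/(-1) + g/w = 0*(-1) + g/w = 0 + g/w = g/w)
a(H, k) = -27 (a(H, k) = (-3)³ = -27)
1/(a(m(G(-3), -6), -74) + u) = 1/(-27 + 4797/2) = 1/(4743/2) = 2/4743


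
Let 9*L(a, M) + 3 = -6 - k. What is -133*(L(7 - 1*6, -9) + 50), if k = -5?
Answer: -59318/9 ≈ -6590.9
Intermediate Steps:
L(a, M) = -4/9 (L(a, M) = -⅓ + (-6 - 1*(-5))/9 = -⅓ + (-6 + 5)/9 = -⅓ + (⅑)*(-1) = -⅓ - ⅑ = -4/9)
-133*(L(7 - 1*6, -9) + 50) = -133*(-4/9 + 50) = -133*446/9 = -59318/9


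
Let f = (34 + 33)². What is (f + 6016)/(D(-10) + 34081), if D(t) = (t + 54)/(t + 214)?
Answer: 535755/1738142 ≈ 0.30823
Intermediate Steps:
f = 4489 (f = 67² = 4489)
D(t) = (54 + t)/(214 + t)
(f + 6016)/(D(-10) + 34081) = (4489 + 6016)/((54 - 10)/(214 - 10) + 34081) = 10505/(44/204 + 34081) = 10505/((1/204)*44 + 34081) = 10505/(11/51 + 34081) = 10505/(1738142/51) = 10505*(51/1738142) = 535755/1738142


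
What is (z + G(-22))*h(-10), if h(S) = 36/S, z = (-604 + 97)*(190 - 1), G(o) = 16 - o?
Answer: 344826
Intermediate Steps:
z = -95823 (z = -507*189 = -95823)
(z + G(-22))*h(-10) = (-95823 + (16 - 1*(-22)))*(36/(-10)) = (-95823 + (16 + 22))*(36*(-1/10)) = (-95823 + 38)*(-18/5) = -95785*(-18/5) = 344826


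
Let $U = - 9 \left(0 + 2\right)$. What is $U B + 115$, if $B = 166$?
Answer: $-2873$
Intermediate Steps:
$U = -18$ ($U = \left(-9\right) 2 = -18$)
$U B + 115 = \left(-18\right) 166 + 115 = -2988 + 115 = -2873$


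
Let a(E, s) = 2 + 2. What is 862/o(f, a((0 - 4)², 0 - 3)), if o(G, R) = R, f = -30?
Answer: 431/2 ≈ 215.50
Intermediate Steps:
a(E, s) = 4
862/o(f, a((0 - 4)², 0 - 3)) = 862/4 = 862*(¼) = 431/2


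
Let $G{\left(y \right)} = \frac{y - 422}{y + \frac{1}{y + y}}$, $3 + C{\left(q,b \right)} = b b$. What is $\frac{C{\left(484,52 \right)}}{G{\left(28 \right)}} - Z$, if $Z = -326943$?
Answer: $\frac{7209432483}{22064} \approx 3.2675 \cdot 10^{5}$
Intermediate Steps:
$C{\left(q,b \right)} = -3 + b^{2}$ ($C{\left(q,b \right)} = -3 + b b = -3 + b^{2}$)
$G{\left(y \right)} = \frac{-422 + y}{y + \frac{1}{2 y}}$
$\frac{C{\left(484,52 \right)}}{G{\left(28 \right)}} - Z = \frac{-3 + 52^{2}}{2 \cdot 28 \frac{1}{1 + 2 \cdot 28^{2}} \left(-422 + 28\right)} - -326943 = \frac{-3 + 2704}{2 \cdot 28 \frac{1}{1 + 2 \cdot 784} \left(-394\right)} + 326943 = \frac{2701}{2 \cdot 28 \frac{1}{1 + 1568} \left(-394\right)} + 326943 = \frac{2701}{2 \cdot 28 \cdot \frac{1}{1569} \left(-394\right)} + 326943 = \frac{2701}{- \frac{22064}{1569}} + 326943 = 2701 \left(- \frac{1569}{22064}\right) + 326943 = - \frac{4237869}{22064} + 326943 = \frac{7209432483}{22064}$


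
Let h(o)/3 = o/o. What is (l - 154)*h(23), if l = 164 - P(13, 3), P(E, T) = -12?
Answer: 66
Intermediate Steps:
h(o) = 3 (h(o) = 3*(o/o) = 3*1 = 3)
l = 176 (l = 164 - 1*(-12) = 164 + 12 = 176)
(l - 154)*h(23) = (176 - 154)*3 = 22*3 = 66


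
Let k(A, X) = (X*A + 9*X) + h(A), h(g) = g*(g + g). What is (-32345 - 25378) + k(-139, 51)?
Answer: -25711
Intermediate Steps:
h(g) = 2*g² (h(g) = g*(2*g) = 2*g²)
k(A, X) = 2*A² + 9*X + A*X (k(A, X) = (X*A + 9*X) + 2*A² = (A*X + 9*X) + 2*A² = (9*X + A*X) + 2*A² = 2*A² + 9*X + A*X)
(-32345 - 25378) + k(-139, 51) = (-32345 - 25378) + (2*(-139)² + 9*51 - 139*51) = -57723 + (2*19321 + 459 - 7089) = -57723 + (38642 + 459 - 7089) = -57723 + 32012 = -25711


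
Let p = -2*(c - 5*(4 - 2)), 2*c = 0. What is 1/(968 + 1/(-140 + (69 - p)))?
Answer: 91/88087 ≈ 0.0010331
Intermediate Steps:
c = 0 (c = (1/2)*0 = 0)
p = 20 (p = -2*(0 - 5*(4 - 2)) = -2*(0 - 5*2) = -2*(0 - 10) = -2*(-10) = 20)
1/(968 + 1/(-140 + (69 - p))) = 1/(968 + 1/(-140 + (69 - 1*20))) = 1/(968 + 1/(-140 + (69 - 20))) = 1/(968 + 1/(-140 + 49)) = 1/(968 + 1/(-91)) = 1/(968 - 1/91) = 1/(88087/91) = 91/88087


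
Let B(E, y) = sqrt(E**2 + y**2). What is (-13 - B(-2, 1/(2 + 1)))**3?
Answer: -(39 + sqrt(37))**3/27 ≈ -3393.7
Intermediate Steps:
(-13 - B(-2, 1/(2 + 1)))**3 = (-13 - sqrt((-2)**2 + (1/(2 + 1))**2))**3 = (-13 - sqrt(4 + (1/3)**2))**3 = (-13 - sqrt(4 + 1/9))**3 = (-13 - sqrt(37/9))**3 = (-13 - sqrt(37)/3)**3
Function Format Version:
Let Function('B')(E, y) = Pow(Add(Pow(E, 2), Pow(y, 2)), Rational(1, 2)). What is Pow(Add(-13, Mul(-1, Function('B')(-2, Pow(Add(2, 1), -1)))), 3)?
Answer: Mul(Rational(-1, 27), Pow(Add(39, Pow(37, Rational(1, 2))), 3)) ≈ -3393.7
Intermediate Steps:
Pow(Add(-13, Mul(-1, Function('B')(-2, Pow(Add(2, 1), -1)))), 3) = Pow(Add(-13, Mul(-1, Pow(Add(Pow(-2, 2), Pow(Pow(Add(2, 1), -1), 2)), Rational(1, 2)))), 3) = Pow(Add(-13, Mul(-1, Pow(Add(4, Pow(Pow(3, -1), 2)), Rational(1, 2)))), 3) = Pow(Add(-13, Mul(-1, Pow(Add(4, Pow(Rational(1, 3), 2)), Rational(1, 2)))), 3) = Pow(Add(-13, Mul(-1, Pow(Add(4, Rational(1, 9)), Rational(1, 2)))), 3) = Pow(Add(-13, Mul(-1, Pow(Rational(37, 9), Rational(1, 2)))), 3) = Pow(Add(-13, Mul(-1, Mul(Rational(1, 3), Pow(37, Rational(1, 2))))), 3) = Pow(Add(-13, Mul(Rational(-1, 3), Pow(37, Rational(1, 2)))), 3)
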